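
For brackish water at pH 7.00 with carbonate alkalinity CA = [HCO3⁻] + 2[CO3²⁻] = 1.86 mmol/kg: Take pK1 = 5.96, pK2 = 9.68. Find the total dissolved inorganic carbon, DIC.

DIC = 2.03 mmol/kg

CA = [HCO3⁻] + 2[CO3²⁻] = (α₁ + 2α₂)·DIC
At pH 7.00: [H⁺]/K1 = 10^-1.04 = 0.091201, K2/[H⁺] = 10^-2.68 = 0.0020893
α₁ = 1/(1 + 0.091201 + 0.0020893) = 1/1.0933 = 0.9147; α₂ = α₁·K2/[H⁺] = 0.001911
α₁ + 2α₂ = 0.9185
DIC = CA / (α₁ + 2α₂) = 1.86 / 0.9185 = 2.03 mmol/kg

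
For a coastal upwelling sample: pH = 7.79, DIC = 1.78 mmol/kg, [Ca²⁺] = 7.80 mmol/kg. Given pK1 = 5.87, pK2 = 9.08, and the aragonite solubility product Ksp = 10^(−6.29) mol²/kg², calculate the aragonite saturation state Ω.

Ω = 1.31

α₂ = 1 / (1 + [H⁺]/K2 + [H⁺]²/(K1K2)) = 1 / (1 + 10^+1.29 + 10^-0.63)
   = 1 / (1 + 19.498 + 0.23442) = 1/20.733 = 0.04823
[CO3²⁻] = α₂ × DIC = 0.04823 × 1.78 = 0.08585 mmol/kg
Ksp = 10^(−6.29) = 5.129×10^-7
Ω = [Ca²⁺][CO3²⁻]/Ksp = (7.80×10^-3)(8.585×10^-5) / 5.129×10^-7 = 1.31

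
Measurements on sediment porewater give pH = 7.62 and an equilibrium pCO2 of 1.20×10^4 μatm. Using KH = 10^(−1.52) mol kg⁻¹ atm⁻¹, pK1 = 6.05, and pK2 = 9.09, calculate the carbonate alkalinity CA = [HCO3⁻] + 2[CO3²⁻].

CA = 14.4 mmol/kg

[CO2*] = KH · pCO2 = 10^(−1.52) × 1.20×10^4×10^-6 = 3.624×10^-4 mol/kg
α₀ = 1/(1 + K1/[H⁺] + K1K2/[H⁺]²) = 1/(1 + 10^+1.57 + 10^+0.10) = 0.02537
DIC = [CO2*]/α₀ = 3.624×10^-4 / 0.02537 = 14.28 mmol/kg
CA = (α₁ + 2α₂)·DIC = (0.9427 + 2×0.03194) × 14.28 = 14.4 mmol/kg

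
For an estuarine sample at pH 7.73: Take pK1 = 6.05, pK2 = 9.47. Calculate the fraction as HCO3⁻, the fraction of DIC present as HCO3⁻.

α₁ = 0.962

α₁ = 1 / (1 + [H⁺]/K1 + K2/[H⁺]) = 1 / (1 + 10^-1.68 + 10^-1.74)
   = 1 / (1 + 0.020893 + 0.018197) = 1/1.0391 = 0.9624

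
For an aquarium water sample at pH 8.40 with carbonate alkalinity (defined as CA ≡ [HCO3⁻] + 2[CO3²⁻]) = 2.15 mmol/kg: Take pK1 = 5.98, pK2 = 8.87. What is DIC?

DIC = 1.72 mmol/kg

CA = [HCO3⁻] + 2[CO3²⁻] = (α₁ + 2α₂)·DIC
At pH 8.40: [H⁺]/K1 = 10^-2.42 = 0.0038019, K2/[H⁺] = 10^-0.47 = 0.33884
α₁ = 1/(1 + 0.0038019 + 0.33884) = 1/1.3426 = 0.7448; α₂ = α₁·K2/[H⁺] = 0.2524
α₁ + 2α₂ = 1.2495
DIC = CA / (α₁ + 2α₂) = 2.15 / 1.2495 = 1.72 mmol/kg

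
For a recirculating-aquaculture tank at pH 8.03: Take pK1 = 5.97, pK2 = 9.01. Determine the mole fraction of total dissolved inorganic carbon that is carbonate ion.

α₂ = 1 / (1 + [H⁺]/K2 + [H⁺]²/(K1K2)) = 1 / (1 + 10^+0.98 + 10^-1.08)
   = 1 / (1 + 9.5499 + 0.083176) = 1/10.633 = 0.09405

α₂ = 0.0940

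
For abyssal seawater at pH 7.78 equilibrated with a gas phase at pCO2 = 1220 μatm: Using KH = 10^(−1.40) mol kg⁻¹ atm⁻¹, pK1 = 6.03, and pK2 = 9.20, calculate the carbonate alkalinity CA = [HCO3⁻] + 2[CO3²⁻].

[CO2*] = KH · pCO2 = 10^(−1.40) × 1220×10^-6 = 4.857×10^-5 mol/kg
α₀ = 1/(1 + K1/[H⁺] + K1K2/[H⁺]²) = 1/(1 + 10^+1.75 + 10^+0.33) = 0.01684
DIC = [CO2*]/α₀ = 4.857×10^-5 / 0.01684 = 2.884 mmol/kg
CA = (α₁ + 2α₂)·DIC = (0.9471 + 2×0.03601) × 2.884 = 2.94 mmol/kg

CA = 2.94 mmol/kg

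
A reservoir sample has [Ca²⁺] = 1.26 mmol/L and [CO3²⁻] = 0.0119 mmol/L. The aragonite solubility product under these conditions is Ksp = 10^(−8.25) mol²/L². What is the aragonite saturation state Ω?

Ksp = 10^(−8.25) = 5.623×10^-9
Ω = [Ca²⁺][CO3²⁻]/Ksp = (1.26×10^-3)(0.0119×10^-3) / 5.623×10^-9 = 2.67

Ω = 2.67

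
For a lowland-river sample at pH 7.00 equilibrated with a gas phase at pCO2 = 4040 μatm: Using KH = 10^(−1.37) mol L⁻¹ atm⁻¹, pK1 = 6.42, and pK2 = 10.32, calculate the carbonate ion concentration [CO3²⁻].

[CO3²⁻] = 0.314 μmol/L

[CO2*] = KH · pCO2 = 10^(−1.37) × 4040×10^-6 = 1.723×10^-4 mol/L
α₀ = 1/(1 + K1/[H⁺] + K1K2/[H⁺]²) = 1/(1 + 10^+0.58 + 10^-2.74) = 0.2082
DIC = [CO2*]/α₀ = 1.723×10^-4 / 0.2082 = 0.8279 mmol/L
[CO3²⁻] = α₂·DIC; α₂ = 0.0003788, so [CO3²⁻] = 0.0003788 × 0.8279 = 0.000314 mmol/L = 0.314 μmol/L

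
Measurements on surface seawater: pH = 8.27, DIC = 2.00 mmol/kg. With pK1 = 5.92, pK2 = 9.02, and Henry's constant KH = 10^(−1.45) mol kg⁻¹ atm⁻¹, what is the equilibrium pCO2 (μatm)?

α₀ = 1 / (1 + K1/[H⁺] + K1K2/[H⁺]²) = 1 / (1 + 10^+2.35 + 10^+1.60)
   = 1 / (1 + 223.87 + 39.811) = 1/264.68 = 0.003778
[CO2*] = α₀ × DIC = 0.003778 × 2.00 = 0.007556 mmol/kg = 7.556 μmol/kg
pCO2 = [CO2*]/KH = 7.556×10^-6 / 3.548×10^-2 = 213 μatm

pCO2 = 213 μatm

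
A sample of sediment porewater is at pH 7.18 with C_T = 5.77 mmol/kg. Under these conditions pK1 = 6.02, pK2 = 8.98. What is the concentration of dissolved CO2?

α₀ = 1 / (1 + K1/[H⁺] + K1K2/[H⁺]²) = 1 / (1 + 10^+1.16 + 10^-0.64)
   = 1 / (1 + 14.454 + 0.22909) = 1/15.683 = 0.06376
[CO2*] = α₀ × DIC = 0.06376 × 5.77 = 0.368 mmol/kg

[CO2*] = 0.368 mmol/kg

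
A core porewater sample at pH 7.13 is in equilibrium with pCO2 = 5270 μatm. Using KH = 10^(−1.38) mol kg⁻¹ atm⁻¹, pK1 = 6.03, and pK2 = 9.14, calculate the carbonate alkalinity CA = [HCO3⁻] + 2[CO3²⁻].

CA = 2.82 mmol/kg

[CO2*] = KH · pCO2 = 10^(−1.38) × 5270×10^-6 = 2.197×10^-4 mol/kg
α₀ = 1/(1 + K1/[H⁺] + K1K2/[H⁺]²) = 1/(1 + 10^+1.10 + 10^-0.91) = 0.07293
DIC = [CO2*]/α₀ = 2.197×10^-4 / 0.07293 = 3.012 mmol/kg
CA = (α₁ + 2α₂)·DIC = (0.9181 + 2×0.008972) × 3.012 = 2.82 mmol/kg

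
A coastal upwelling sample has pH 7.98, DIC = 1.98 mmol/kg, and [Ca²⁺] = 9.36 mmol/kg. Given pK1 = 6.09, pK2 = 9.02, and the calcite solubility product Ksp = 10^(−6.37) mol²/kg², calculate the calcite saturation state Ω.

α₂ = 1 / (1 + [H⁺]/K2 + [H⁺]²/(K1K2)) = 1 / (1 + 10^+1.04 + 10^-0.85)
   = 1 / (1 + 10.965 + 0.14125) = 1/12.106 = 0.08260
[CO3²⁻] = α₂ × DIC = 0.08260 × 1.98 = 0.1636 mmol/kg
Ksp = 10^(−6.37) = 4.266×10^-7
Ω = [Ca²⁺][CO3²⁻]/Ksp = (9.36×10^-3)(1.636×10^-4) / 4.266×10^-7 = 3.59

Ω = 3.59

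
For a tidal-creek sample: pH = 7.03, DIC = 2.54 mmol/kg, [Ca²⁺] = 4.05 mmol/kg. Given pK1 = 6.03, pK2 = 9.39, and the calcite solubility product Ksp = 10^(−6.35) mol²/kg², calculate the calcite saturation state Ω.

Ω = 0.0910

α₂ = 1 / (1 + [H⁺]/K2 + [H⁺]²/(K1K2)) = 1 / (1 + 10^+2.36 + 10^+1.36)
   = 1 / (1 + 229.09 + 22.909) = 1/253.00 = 0.003953
[CO3²⁻] = α₂ × DIC = 0.003953 × 2.54 = 0.01004 mmol/kg = 10.04 μmol/kg
Ksp = 10^(−6.35) = 4.467×10^-7
Ω = [Ca²⁺][CO3²⁻]/Ksp = (4.05×10^-3)(1.004×10^-5) / 4.467×10^-7 = 0.0910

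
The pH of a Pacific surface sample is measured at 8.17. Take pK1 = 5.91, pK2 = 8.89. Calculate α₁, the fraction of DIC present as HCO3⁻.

α₁ = 1 / (1 + [H⁺]/K1 + K2/[H⁺]) = 1 / (1 + 10^-2.26 + 10^-0.72)
   = 1 / (1 + 0.0054954 + 0.19055) = 1/1.1960 = 0.8361

α₁ = 0.836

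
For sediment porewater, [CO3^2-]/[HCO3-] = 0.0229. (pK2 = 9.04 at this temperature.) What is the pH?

pH = 7.40

From K2 = [H⁺][CO3^2-]/[HCO3-]:  pH = pK2 + log₁₀([CO3^2-]/[HCO3-])
log₁₀(0.0229) = -1.640
pH = 9.04 + (-1.640) = 7.40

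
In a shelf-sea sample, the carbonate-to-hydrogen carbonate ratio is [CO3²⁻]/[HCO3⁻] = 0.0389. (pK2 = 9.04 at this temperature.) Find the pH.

pH = 7.63

From K2 = [H⁺][CO3²⁻]/[HCO3⁻]:  pH = pK2 + log₁₀([CO3²⁻]/[HCO3⁻])
log₁₀(0.0389) = -1.410
pH = 9.04 + (-1.410) = 7.63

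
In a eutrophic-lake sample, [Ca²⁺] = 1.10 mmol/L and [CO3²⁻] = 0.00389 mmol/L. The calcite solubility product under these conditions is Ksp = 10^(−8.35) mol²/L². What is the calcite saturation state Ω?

Ksp = 10^(−8.35) = 4.467×10^-9
Ω = [Ca²⁺][CO3²⁻]/Ksp = (1.10×10^-3)(0.00389×10^-3) / 4.467×10^-9 = 0.958

Ω = 0.958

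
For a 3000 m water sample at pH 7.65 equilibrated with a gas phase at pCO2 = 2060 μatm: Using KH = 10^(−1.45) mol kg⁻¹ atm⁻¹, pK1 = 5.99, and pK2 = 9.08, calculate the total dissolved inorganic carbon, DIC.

DIC = 3.54 mmol/kg

[CO2*] = KH · pCO2 = 10^(−1.45) × 2060×10^-6 = 7.309×10^-5 mol/kg
α₀ = 1/(1 + K1/[H⁺] + K1K2/[H⁺]²) = 1/(1 + 10^+1.66 + 10^+0.23) = 0.02066
DIC = [CO2*]/α₀ = 7.309×10^-5 / 0.02066 = 3.54 mmol/kg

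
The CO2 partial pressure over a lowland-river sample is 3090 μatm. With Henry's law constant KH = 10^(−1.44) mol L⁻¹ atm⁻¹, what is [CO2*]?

[CO2*] = 112 μmol/L

KH = 10^(−1.44) = 3.631×10^-2 mol L⁻¹ atm⁻¹
[CO2*] = KH · pCO2 = 3.631×10^-2 × 3090×10^-6 atm = 1.12×10^-4 mol/L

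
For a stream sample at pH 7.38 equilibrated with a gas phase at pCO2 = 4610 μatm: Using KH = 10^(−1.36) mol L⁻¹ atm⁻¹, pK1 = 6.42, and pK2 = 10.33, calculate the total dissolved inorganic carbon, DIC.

DIC = 2.04 mmol/L

[CO2*] = KH · pCO2 = 10^(−1.36) × 4610×10^-6 = 2.012×10^-4 mol/L
α₀ = 1/(1 + K1/[H⁺] + K1K2/[H⁺]²) = 1/(1 + 10^+0.96 + 10^-1.99) = 0.09871
DIC = [CO2*]/α₀ = 2.012×10^-4 / 0.09871 = 2.04 mmol/L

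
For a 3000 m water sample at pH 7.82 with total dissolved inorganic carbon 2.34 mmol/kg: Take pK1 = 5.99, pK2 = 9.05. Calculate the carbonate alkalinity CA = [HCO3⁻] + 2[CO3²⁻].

CA = 2.44 mmol/kg

CA = [HCO3⁻] + 2[CO3²⁻] = (α₁ + 2α₂)·DIC
At pH 7.82: [H⁺]/K1 = 10^-1.83 = 0.014791, K2/[H⁺] = 10^-1.23 = 0.058884
α₁ = 1/(1 + 0.014791 + 0.058884) = 1/1.0737 = 0.9314; α₂ = α₁·K2/[H⁺] = 0.05484
α₁ + 2α₂ = 1.0411
CA = 1.0411 × 2.34 = 2.44 mmol/kg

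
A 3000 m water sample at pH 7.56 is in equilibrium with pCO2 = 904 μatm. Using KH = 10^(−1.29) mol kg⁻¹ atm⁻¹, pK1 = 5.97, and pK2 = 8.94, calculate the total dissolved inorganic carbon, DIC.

DIC = 1.93 mmol/kg

[CO2*] = KH · pCO2 = 10^(−1.29) × 904×10^-6 = 4.636×10^-5 mol/kg
α₀ = 1/(1 + K1/[H⁺] + K1K2/[H⁺]²) = 1/(1 + 10^+1.59 + 10^+0.21) = 0.02408
DIC = [CO2*]/α₀ = 4.636×10^-5 / 0.02408 = 1.93 mmol/kg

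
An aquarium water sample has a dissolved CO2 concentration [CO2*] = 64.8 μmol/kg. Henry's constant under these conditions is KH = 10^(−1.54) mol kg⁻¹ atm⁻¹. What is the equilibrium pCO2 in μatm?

pCO2 = 2250 μatm

KH = 10^(−1.54) = 2.884×10^-2 mol kg⁻¹ atm⁻¹
pCO2 = [CO2*]/KH = 64.8×10^-6 / 2.884×10^-2 = 2.25×10^-3 atm = 2250 μatm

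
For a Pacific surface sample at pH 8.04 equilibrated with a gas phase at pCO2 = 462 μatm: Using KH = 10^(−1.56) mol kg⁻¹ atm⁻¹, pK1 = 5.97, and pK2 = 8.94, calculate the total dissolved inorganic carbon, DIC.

[CO2*] = KH · pCO2 = 10^(−1.56) × 462×10^-6 = 1.272×10^-5 mol/kg
α₀ = 1/(1 + K1/[H⁺] + K1K2/[H⁺]²) = 1/(1 + 10^+2.07 + 10^+1.17) = 0.007503
DIC = [CO2*]/α₀ = 1.272×10^-5 / 0.007503 = 1.70 mmol/kg

DIC = 1.70 mmol/kg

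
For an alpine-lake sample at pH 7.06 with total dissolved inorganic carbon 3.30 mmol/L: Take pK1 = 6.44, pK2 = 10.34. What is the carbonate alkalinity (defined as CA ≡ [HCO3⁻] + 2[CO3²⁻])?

CA = [HCO3⁻] + 2[CO3²⁻] = (α₁ + 2α₂)·DIC
At pH 7.06: [H⁺]/K1 = 10^-0.62 = 0.23988, K2/[H⁺] = 10^-3.28 = 0.00052481
α₁ = 1/(1 + 0.23988 + 0.00052481) = 1/1.2404 = 0.8062; α₂ = α₁·K2/[H⁺] = 0.0004231
α₁ + 2α₂ = 0.8070
CA = 0.8070 × 3.30 = 2.66 mmol/L

CA = 2.66 mmol/L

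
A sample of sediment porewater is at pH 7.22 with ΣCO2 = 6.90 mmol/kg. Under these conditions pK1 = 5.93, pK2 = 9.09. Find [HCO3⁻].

[HCO3⁻] = 6.48 mmol/kg

α₁ = 1 / (1 + [H⁺]/K1 + K2/[H⁺]) = 1 / (1 + 10^-1.29 + 10^-1.87)
   = 1 / (1 + 0.051286 + 0.013490) = 1/1.0648 = 0.9392
[HCO3⁻] = α₁ × DIC = 0.9392 × 6.90 = 6.48 mmol/kg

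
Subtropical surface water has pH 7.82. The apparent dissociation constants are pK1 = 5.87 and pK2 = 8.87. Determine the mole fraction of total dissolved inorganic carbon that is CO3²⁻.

α₂ = 0.0810

α₂ = 1 / (1 + [H⁺]/K2 + [H⁺]²/(K1K2)) = 1 / (1 + 10^+1.05 + 10^-0.90)
   = 1 / (1 + 11.220 + 0.12589) = 1/12.346 = 0.08100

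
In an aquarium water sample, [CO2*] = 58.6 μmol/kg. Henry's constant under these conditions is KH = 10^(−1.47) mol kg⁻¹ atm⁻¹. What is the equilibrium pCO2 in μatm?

pCO2 = 1730 μatm

KH = 10^(−1.47) = 3.388×10^-2 mol kg⁻¹ atm⁻¹
pCO2 = [CO2*]/KH = 58.6×10^-6 / 3.388×10^-2 = 1.73×10^-3 atm = 1730 μatm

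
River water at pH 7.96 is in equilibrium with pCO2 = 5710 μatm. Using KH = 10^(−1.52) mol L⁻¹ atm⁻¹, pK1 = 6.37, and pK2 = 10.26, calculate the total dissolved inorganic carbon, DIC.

DIC = 6.91 mmol/L

[CO2*] = KH · pCO2 = 10^(−1.52) × 5710×10^-6 = 1.724×10^-4 mol/L
α₀ = 1/(1 + K1/[H⁺] + K1K2/[H⁺]²) = 1/(1 + 10^+1.59 + 10^-0.71) = 0.02494
DIC = [CO2*]/α₀ = 1.724×10^-4 / 0.02494 = 6.91 mmol/L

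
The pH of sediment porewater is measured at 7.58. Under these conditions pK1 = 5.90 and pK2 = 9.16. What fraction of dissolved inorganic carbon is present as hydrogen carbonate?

α₁ = 1 / (1 + [H⁺]/K1 + K2/[H⁺]) = 1 / (1 + 10^-1.68 + 10^-1.58)
   = 1 / (1 + 0.020893 + 0.026303) = 1/1.0472 = 0.9549

α₁ = 0.955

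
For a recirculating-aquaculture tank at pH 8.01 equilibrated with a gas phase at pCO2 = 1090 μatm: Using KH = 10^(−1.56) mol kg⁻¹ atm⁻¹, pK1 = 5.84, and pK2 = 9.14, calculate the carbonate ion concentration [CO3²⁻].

[CO2*] = KH · pCO2 = 10^(−1.56) × 1090×10^-6 = 3.002×10^-5 mol/kg
α₀ = 1/(1 + K1/[H⁺] + K1K2/[H⁺]²) = 1/(1 + 10^+2.17 + 10^+1.04) = 0.006255
DIC = [CO2*]/α₀ = 3.002×10^-5 / 0.006255 = 4.800 mmol/kg
[CO3²⁻] = α₂·DIC; α₂ = 0.06858, so [CO3²⁻] = 0.06858 × 4.800 = 0.329 mmol/kg

[CO3²⁻] = 0.329 mmol/kg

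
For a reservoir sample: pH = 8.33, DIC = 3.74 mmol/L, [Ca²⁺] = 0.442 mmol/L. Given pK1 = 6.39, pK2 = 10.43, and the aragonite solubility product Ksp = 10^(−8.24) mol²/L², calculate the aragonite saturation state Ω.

α₂ = 1 / (1 + [H⁺]/K2 + [H⁺]²/(K1K2)) = 1 / (1 + 10^+2.10 + 10^+0.16)
   = 1 / (1 + 125.89 + 1.4454) = 1/128.34 = 0.007792
[CO3²⁻] = α₂ × DIC = 0.007792 × 3.74 = 0.02914 mmol/L
Ksp = 10^(−8.24) = 5.754×10^-9
Ω = [Ca²⁺][CO3²⁻]/Ksp = (0.442×10^-3)(2.914×10^-5) / 5.754×10^-9 = 2.24

Ω = 2.24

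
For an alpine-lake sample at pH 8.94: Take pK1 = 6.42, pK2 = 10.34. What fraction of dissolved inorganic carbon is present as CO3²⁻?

α₂ = 1 / (1 + [H⁺]/K2 + [H⁺]²/(K1K2)) = 1 / (1 + 10^+1.40 + 10^-1.12)
   = 1 / (1 + 25.119 + 0.075858) = 1/26.195 = 0.03818

α₂ = 0.0382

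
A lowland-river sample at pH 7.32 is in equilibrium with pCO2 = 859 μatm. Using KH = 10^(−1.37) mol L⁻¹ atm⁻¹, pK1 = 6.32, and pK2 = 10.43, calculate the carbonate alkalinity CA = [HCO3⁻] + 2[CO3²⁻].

CA = 0.367 mmol/L

[CO2*] = KH · pCO2 = 10^(−1.37) × 859×10^-6 = 3.664×10^-5 mol/L
α₀ = 1/(1 + K1/[H⁺] + K1K2/[H⁺]²) = 1/(1 + 10^+1.00 + 10^-2.11) = 0.09084
DIC = [CO2*]/α₀ = 3.664×10^-5 / 0.09084 = 0.4034 mmol/L
CA = (α₁ + 2α₂)·DIC = (0.9084 + 2×0.0007052) × 0.4034 = 0.367 mmol/L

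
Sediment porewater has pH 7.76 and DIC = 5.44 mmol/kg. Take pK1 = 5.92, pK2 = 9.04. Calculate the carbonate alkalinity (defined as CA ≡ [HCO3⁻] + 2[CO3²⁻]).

CA = 5.63 mmol/kg

CA = [HCO3⁻] + 2[CO3²⁻] = (α₁ + 2α₂)·DIC
At pH 7.76: [H⁺]/K1 = 10^-1.84 = 0.014454, K2/[H⁺] = 10^-1.28 = 0.052481
α₁ = 1/(1 + 0.014454 + 0.052481) = 1/1.0669 = 0.9373; α₂ = α₁·K2/[H⁺] = 0.04919
α₁ + 2α₂ = 1.0356
CA = 1.0356 × 5.44 = 5.63 mmol/kg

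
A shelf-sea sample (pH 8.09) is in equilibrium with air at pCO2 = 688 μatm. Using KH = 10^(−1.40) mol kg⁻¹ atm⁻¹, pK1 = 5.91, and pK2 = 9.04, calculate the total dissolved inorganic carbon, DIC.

DIC = 4.64 mmol/kg

[CO2*] = KH · pCO2 = 10^(−1.40) × 688×10^-6 = 2.739×10^-5 mol/kg
α₀ = 1/(1 + K1/[H⁺] + K1K2/[H⁺]²) = 1/(1 + 10^+2.18 + 10^+1.23) = 0.005905
DIC = [CO2*]/α₀ = 2.739×10^-5 / 0.005905 = 4.64 mmol/kg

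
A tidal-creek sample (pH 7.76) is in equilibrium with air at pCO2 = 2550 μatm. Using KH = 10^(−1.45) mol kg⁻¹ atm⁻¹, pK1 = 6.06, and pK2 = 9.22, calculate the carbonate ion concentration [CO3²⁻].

[CO3²⁻] = 0.157 mmol/kg

[CO2*] = KH · pCO2 = 10^(−1.45) × 2550×10^-6 = 9.048×10^-5 mol/kg
α₀ = 1/(1 + K1/[H⁺] + K1K2/[H⁺]²) = 1/(1 + 10^+1.70 + 10^+0.24) = 0.01892
DIC = [CO2*]/α₀ = 9.048×10^-5 / 0.01892 = 4.782 mmol/kg
[CO3²⁻] = α₂·DIC; α₂ = 0.03288, so [CO3²⁻] = 0.03288 × 4.782 = 0.157 mmol/kg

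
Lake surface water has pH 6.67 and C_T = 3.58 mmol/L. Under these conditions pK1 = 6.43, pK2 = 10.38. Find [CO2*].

α₀ = 1 / (1 + K1/[H⁺] + K1K2/[H⁺]²) = 1 / (1 + 10^+0.24 + 10^-3.47)
   = 1 / (1 + 1.7378 + 0.00033884) = 1/2.7381 = 0.3652
[CO2*] = α₀ × DIC = 0.3652 × 3.58 = 1.31 mmol/L

[CO2*] = 1.31 mmol/L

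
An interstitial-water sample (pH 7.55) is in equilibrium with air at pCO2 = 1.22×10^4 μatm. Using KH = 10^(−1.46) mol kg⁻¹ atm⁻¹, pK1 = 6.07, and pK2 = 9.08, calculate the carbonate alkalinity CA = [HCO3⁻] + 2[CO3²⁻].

[CO2*] = KH · pCO2 = 10^(−1.46) × 1.22×10^4×10^-6 = 4.230×10^-4 mol/kg
α₀ = 1/(1 + K1/[H⁺] + K1K2/[H⁺]²) = 1/(1 + 10^+1.48 + 10^-0.05) = 0.03116
DIC = [CO2*]/α₀ = 4.230×10^-4 / 0.03116 = 13.58 mmol/kg
CA = (α₁ + 2α₂)·DIC = (0.9411 + 2×0.02777) × 13.58 = 13.5 mmol/kg

CA = 13.5 mmol/kg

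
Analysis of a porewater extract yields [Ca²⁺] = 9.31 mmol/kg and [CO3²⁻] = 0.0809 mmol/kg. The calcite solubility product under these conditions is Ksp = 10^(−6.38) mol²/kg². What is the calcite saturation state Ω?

Ksp = 10^(−6.38) = 4.169×10^-7
Ω = [Ca²⁺][CO3²⁻]/Ksp = (9.31×10^-3)(0.0809×10^-3) / 4.169×10^-7 = 1.81

Ω = 1.81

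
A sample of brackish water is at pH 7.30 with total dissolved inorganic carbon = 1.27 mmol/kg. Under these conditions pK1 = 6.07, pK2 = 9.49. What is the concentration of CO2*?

[CO2*] = 0.0702 mmol/kg

α₀ = 1 / (1 + K1/[H⁺] + K1K2/[H⁺]²) = 1 / (1 + 10^+1.23 + 10^-0.96)
   = 1 / (1 + 16.982 + 0.10965) = 1/18.092 = 0.05527
[CO2*] = α₀ × DIC = 0.05527 × 1.27 = 0.0702 mmol/kg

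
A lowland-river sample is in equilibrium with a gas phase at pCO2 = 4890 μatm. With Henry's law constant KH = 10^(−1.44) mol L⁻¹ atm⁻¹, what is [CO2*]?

KH = 10^(−1.44) = 3.631×10^-2 mol L⁻¹ atm⁻¹
[CO2*] = KH · pCO2 = 3.631×10^-2 × 4890×10^-6 atm = 1.78×10^-4 mol/L

[CO2*] = 178 μmol/L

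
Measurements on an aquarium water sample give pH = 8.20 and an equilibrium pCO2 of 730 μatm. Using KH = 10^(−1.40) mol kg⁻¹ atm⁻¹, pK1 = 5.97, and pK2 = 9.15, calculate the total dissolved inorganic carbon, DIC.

DIC = 5.52 mmol/kg

[CO2*] = KH · pCO2 = 10^(−1.40) × 730×10^-6 = 2.906×10^-5 mol/kg
α₀ = 1/(1 + K1/[H⁺] + K1K2/[H⁺]²) = 1/(1 + 10^+2.23 + 10^+1.28) = 0.005267
DIC = [CO2*]/α₀ = 2.906×10^-5 / 0.005267 = 5.52 mmol/kg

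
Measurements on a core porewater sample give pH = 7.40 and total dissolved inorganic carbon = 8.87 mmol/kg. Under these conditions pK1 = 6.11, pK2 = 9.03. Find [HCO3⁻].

α₁ = 1 / (1 + [H⁺]/K1 + K2/[H⁺]) = 1 / (1 + 10^-1.29 + 10^-1.63)
   = 1 / (1 + 0.051286 + 0.023442) = 1/1.0747 = 0.9305
[HCO3⁻] = α₁ × DIC = 0.9305 × 8.87 = 8.25 mmol/kg

[HCO3⁻] = 8.25 mmol/kg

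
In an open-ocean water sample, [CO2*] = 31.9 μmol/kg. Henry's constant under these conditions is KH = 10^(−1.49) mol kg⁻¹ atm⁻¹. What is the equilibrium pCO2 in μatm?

pCO2 = 986 μatm

KH = 10^(−1.49) = 3.236×10^-2 mol kg⁻¹ atm⁻¹
pCO2 = [CO2*]/KH = 31.9×10^-6 / 3.236×10^-2 = 9.86×10^-4 atm = 986 μatm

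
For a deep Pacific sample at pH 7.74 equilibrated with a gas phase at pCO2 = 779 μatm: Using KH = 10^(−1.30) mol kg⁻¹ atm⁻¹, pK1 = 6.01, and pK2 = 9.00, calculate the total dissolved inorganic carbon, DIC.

[CO2*] = KH · pCO2 = 10^(−1.30) × 779×10^-6 = 3.904×10^-5 mol/kg
α₀ = 1/(1 + K1/[H⁺] + K1K2/[H⁺]²) = 1/(1 + 10^+1.73 + 10^+0.47) = 0.01734
DIC = [CO2*]/α₀ = 3.904×10^-5 / 0.01734 = 2.25 mmol/kg

DIC = 2.25 mmol/kg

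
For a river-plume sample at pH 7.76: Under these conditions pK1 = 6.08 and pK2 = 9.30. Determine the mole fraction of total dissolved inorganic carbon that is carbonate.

α₂ = 1 / (1 + [H⁺]/K2 + [H⁺]²/(K1K2)) = 1 / (1 + 10^+1.54 + 10^-0.14)
   = 1 / (1 + 34.674 + 0.72444) = 1/36.398 = 0.02747

α₂ = 0.0275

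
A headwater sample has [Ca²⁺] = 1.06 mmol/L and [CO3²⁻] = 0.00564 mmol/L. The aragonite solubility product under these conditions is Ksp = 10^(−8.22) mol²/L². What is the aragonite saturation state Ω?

Ksp = 10^(−8.22) = 6.026×10^-9
Ω = [Ca²⁺][CO3²⁻]/Ksp = (1.06×10^-3)(0.00564×10^-3) / 6.026×10^-9 = 0.992

Ω = 0.992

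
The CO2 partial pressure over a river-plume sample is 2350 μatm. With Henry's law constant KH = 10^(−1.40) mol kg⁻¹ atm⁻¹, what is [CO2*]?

KH = 10^(−1.40) = 3.981×10^-2 mol kg⁻¹ atm⁻¹
[CO2*] = KH · pCO2 = 3.981×10^-2 × 2350×10^-6 atm = 9.36×10^-5 mol/kg

[CO2*] = 93.6 μmol/kg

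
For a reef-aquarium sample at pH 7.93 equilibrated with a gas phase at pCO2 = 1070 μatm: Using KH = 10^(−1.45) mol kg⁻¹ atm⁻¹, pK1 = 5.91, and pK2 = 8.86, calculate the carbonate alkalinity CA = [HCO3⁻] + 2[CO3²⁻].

CA = 4.91 mmol/kg

[CO2*] = KH · pCO2 = 10^(−1.45) × 1070×10^-6 = 3.797×10^-5 mol/kg
α₀ = 1/(1 + K1/[H⁺] + K1K2/[H⁺]²) = 1/(1 + 10^+2.02 + 10^+1.09) = 0.008473
DIC = [CO2*]/α₀ = 3.797×10^-5 / 0.008473 = 4.480 mmol/kg
CA = (α₁ + 2α₂)·DIC = (0.8873 + 2×0.1042) × 4.480 = 4.91 mmol/kg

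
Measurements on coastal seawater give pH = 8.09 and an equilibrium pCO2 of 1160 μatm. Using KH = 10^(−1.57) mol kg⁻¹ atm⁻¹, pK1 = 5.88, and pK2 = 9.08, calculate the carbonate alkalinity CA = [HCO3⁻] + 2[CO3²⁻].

[CO2*] = KH · pCO2 = 10^(−1.57) × 1160×10^-6 = 3.122×10^-5 mol/kg
α₀ = 1/(1 + K1/[H⁺] + K1K2/[H⁺]²) = 1/(1 + 10^+2.21 + 10^+1.22) = 0.005562
DIC = [CO2*]/α₀ = 3.122×10^-5 / 0.005562 = 5.613 mmol/kg
CA = (α₁ + 2α₂)·DIC = (0.9021 + 2×0.09231) × 5.613 = 6.10 mmol/kg

CA = 6.10 mmol/kg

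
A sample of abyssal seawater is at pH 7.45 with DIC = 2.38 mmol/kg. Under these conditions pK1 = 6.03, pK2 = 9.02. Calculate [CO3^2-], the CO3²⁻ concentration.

α₂ = 1 / (1 + [H⁺]/K2 + [H⁺]²/(K1K2)) = 1 / (1 + 10^+1.57 + 10^+0.15)
   = 1 / (1 + 37.154 + 1.4125) = 1/39.566 = 0.02527
[CO3²⁻] = α₂ × DIC = 0.02527 × 2.38 = 0.0602 mmol/kg

[CO3²⁻] = 0.0602 mmol/kg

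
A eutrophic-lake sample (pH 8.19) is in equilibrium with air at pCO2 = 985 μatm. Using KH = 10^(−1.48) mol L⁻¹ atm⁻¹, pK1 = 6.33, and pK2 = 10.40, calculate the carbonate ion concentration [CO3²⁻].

[CO2*] = KH · pCO2 = 10^(−1.48) × 985×10^-6 = 3.262×10^-5 mol/L
α₀ = 1/(1 + K1/[H⁺] + K1K2/[H⁺]²) = 1/(1 + 10^+1.86 + 10^-0.35) = 0.01353
DIC = [CO2*]/α₀ = 3.262×10^-5 / 0.01353 = 2.410 mmol/L
[CO3²⁻] = α₂·DIC; α₂ = 0.006045, so [CO3²⁻] = 0.006045 × 2.410 = 0.0146 mmol/L = 14.6 μmol/L

[CO3²⁻] = 14.6 μmol/L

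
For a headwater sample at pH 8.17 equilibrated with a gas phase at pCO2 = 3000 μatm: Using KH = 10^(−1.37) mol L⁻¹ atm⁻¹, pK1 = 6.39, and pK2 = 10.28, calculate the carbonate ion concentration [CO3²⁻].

[CO2*] = KH · pCO2 = 10^(−1.37) × 3000×10^-6 = 1.280×10^-4 mol/L
α₀ = 1/(1 + K1/[H⁺] + K1K2/[H⁺]²) = 1/(1 + 10^+1.78 + 10^-0.33) = 0.01620
DIC = [CO2*]/α₀ = 1.280×10^-4 / 0.01620 = 7.899 mmol/L
[CO3²⁻] = α₂·DIC; α₂ = 0.007578, so [CO3²⁻] = 0.007578 × 7.899 = 0.0599 mmol/L

[CO3²⁻] = 0.0599 mmol/L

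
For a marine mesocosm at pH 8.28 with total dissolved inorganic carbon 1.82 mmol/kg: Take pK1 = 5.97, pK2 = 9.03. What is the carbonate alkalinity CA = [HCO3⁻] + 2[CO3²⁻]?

CA = [HCO3⁻] + 2[CO3²⁻] = (α₁ + 2α₂)·DIC
At pH 8.28: [H⁺]/K1 = 10^-2.31 = 0.0048978, K2/[H⁺] = 10^-0.75 = 0.17783
α₁ = 1/(1 + 0.0048978 + 0.17783) = 1/1.1827 = 0.8455; α₂ = α₁·K2/[H⁺] = 0.1504
α₁ + 2α₂ = 1.1462
CA = 1.1462 × 1.82 = 2.09 mmol/kg

CA = 2.09 mmol/kg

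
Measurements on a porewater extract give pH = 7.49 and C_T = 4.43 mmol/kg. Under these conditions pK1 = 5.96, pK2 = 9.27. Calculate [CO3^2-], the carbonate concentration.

α₂ = 1 / (1 + [H⁺]/K2 + [H⁺]²/(K1K2)) = 1 / (1 + 10^+1.78 + 10^+0.25)
   = 1 / (1 + 60.256 + 1.7783) = 1/63.034 = 0.01586
[CO3²⁻] = α₂ × DIC = 0.01586 × 4.43 = 0.0703 mmol/kg

[CO3²⁻] = 0.0703 mmol/kg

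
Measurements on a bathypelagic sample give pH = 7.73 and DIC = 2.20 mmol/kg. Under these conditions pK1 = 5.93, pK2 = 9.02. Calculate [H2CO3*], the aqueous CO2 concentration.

[CO2*] = 0.0327 mmol/kg

α₀ = 1 / (1 + K1/[H⁺] + K1K2/[H⁺]²) = 1 / (1 + 10^+1.80 + 10^+0.51)
   = 1 / (1 + 63.096 + 3.2359) = 1/67.332 = 0.01485
[CO2*] = α₀ × DIC = 0.01485 × 2.20 = 0.0327 mmol/kg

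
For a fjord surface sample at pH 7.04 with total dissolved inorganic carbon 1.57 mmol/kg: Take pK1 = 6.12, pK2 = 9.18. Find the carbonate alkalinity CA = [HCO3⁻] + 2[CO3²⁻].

CA = [HCO3⁻] + 2[CO3²⁻] = (α₁ + 2α₂)·DIC
At pH 7.04: [H⁺]/K1 = 10^-0.92 = 0.12023, K2/[H⁺] = 10^-2.14 = 0.0072444
α₁ = 1/(1 + 0.12023 + 0.0072444) = 1/1.1275 = 0.8869; α₂ = α₁·K2/[H⁺] = 0.006425
α₁ + 2α₂ = 0.8998
CA = 0.8998 × 1.57 = 1.41 mmol/kg

CA = 1.41 mmol/kg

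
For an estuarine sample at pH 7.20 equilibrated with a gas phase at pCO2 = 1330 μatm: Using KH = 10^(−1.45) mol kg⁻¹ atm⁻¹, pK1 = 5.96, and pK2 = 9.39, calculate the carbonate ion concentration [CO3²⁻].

[CO3²⁻] = 5.29 μmol/kg

[CO2*] = KH · pCO2 = 10^(−1.45) × 1330×10^-6 = 4.719×10^-5 mol/kg
α₀ = 1/(1 + K1/[H⁺] + K1K2/[H⁺]²) = 1/(1 + 10^+1.24 + 10^-0.95) = 0.05408
DIC = [CO2*]/α₀ = 4.719×10^-5 / 0.05408 = 0.8726 mmol/kg
[CO3²⁻] = α₂·DIC; α₂ = 0.006068, so [CO3²⁻] = 0.006068 × 0.8726 = 0.00529 mmol/kg = 5.29 μmol/kg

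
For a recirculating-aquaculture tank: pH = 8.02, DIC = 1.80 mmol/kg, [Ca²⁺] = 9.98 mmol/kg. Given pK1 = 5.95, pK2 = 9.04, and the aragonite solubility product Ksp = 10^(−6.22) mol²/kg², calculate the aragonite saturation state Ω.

α₂ = 1 / (1 + [H⁺]/K2 + [H⁺]²/(K1K2)) = 1 / (1 + 10^+1.02 + 10^-1.05)
   = 1 / (1 + 10.471 + 0.089125) = 1/11.560 = 0.08650
[CO3²⁻] = α₂ × DIC = 0.08650 × 1.80 = 0.1557 mmol/kg
Ksp = 10^(−6.22) = 6.026×10^-7
Ω = [Ca²⁺][CO3²⁻]/Ksp = (9.98×10^-3)(1.557×10^-4) / 6.026×10^-7 = 2.58

Ω = 2.58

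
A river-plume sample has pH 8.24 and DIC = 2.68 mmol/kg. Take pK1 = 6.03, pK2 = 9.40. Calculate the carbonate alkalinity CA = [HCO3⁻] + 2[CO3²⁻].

CA = [HCO3⁻] + 2[CO3²⁻] = (α₁ + 2α₂)·DIC
At pH 8.24: [H⁺]/K1 = 10^-2.21 = 0.0061660, K2/[H⁺] = 10^-1.16 = 0.069183
α₁ = 1/(1 + 0.0061660 + 0.069183) = 1/1.0753 = 0.9299; α₂ = α₁·K2/[H⁺] = 0.06434
α₁ + 2α₂ = 1.0586
CA = 1.0586 × 2.68 = 2.84 mmol/kg

CA = 2.84 mmol/kg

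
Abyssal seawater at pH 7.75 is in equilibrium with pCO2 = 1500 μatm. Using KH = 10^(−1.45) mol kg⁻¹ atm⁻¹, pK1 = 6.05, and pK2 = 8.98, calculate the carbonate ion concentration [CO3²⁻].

[CO2*] = KH · pCO2 = 10^(−1.45) × 1500×10^-6 = 5.322×10^-5 mol/kg
α₀ = 1/(1 + K1/[H⁺] + K1K2/[H⁺]²) = 1/(1 + 10^+1.70 + 10^+0.47) = 0.01849
DIC = [CO2*]/α₀ = 5.322×10^-5 / 0.01849 = 2.878 mmol/kg
[CO3²⁻] = α₂·DIC; α₂ = 0.05458, so [CO3²⁻] = 0.05458 × 2.878 = 0.157 mmol/kg

[CO3²⁻] = 0.157 mmol/kg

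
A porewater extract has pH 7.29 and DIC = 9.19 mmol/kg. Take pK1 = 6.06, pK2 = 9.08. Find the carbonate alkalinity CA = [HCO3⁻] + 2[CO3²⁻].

CA = [HCO3⁻] + 2[CO3²⁻] = (α₁ + 2α₂)·DIC
At pH 7.29: [H⁺]/K1 = 10^-1.23 = 0.058884, K2/[H⁺] = 10^-1.79 = 0.016218
α₁ = 1/(1 + 0.058884 + 0.016218) = 1/1.0751 = 0.9301; α₂ = α₁·K2/[H⁺] = 0.01509
α₁ + 2α₂ = 0.9603
CA = 0.9603 × 9.19 = 8.83 mmol/kg

CA = 8.83 mmol/kg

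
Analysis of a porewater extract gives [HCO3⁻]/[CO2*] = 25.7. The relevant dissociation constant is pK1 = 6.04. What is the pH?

pH = 7.45

From K1 = [H⁺][HCO3⁻]/[CO2*]:  pH = pK1 + log₁₀([HCO3⁻]/[CO2*])
log₁₀(25.7) = +1.410
pH = 6.04 + (+1.410) = 7.45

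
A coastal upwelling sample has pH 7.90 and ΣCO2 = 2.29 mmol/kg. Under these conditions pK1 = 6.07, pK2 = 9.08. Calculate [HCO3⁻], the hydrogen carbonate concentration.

α₁ = 1 / (1 + [H⁺]/K1 + K2/[H⁺]) = 1 / (1 + 10^-1.83 + 10^-1.18)
   = 1 / (1 + 0.014791 + 0.066069) = 1/1.0809 = 0.9252
[HCO3⁻] = α₁ × DIC = 0.9252 × 2.29 = 2.12 mmol/kg

[HCO3⁻] = 2.12 mmol/kg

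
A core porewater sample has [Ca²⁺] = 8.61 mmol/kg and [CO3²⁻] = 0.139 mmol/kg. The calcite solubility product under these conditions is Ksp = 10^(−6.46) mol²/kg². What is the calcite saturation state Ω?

Ω = 3.45

Ksp = 10^(−6.46) = 3.467×10^-7
Ω = [Ca²⁺][CO3²⁻]/Ksp = (8.61×10^-3)(0.139×10^-3) / 3.467×10^-7 = 3.45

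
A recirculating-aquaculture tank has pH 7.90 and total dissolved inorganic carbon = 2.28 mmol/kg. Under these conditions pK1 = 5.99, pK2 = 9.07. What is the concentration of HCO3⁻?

[HCO3⁻] = 2.11 mmol/kg

α₁ = 1 / (1 + [H⁺]/K1 + K2/[H⁺]) = 1 / (1 + 10^-1.91 + 10^-1.17)
   = 1 / (1 + 0.012303 + 0.067608) = 1/1.0799 = 0.9260
[HCO3⁻] = α₁ × DIC = 0.9260 × 2.28 = 2.11 mmol/kg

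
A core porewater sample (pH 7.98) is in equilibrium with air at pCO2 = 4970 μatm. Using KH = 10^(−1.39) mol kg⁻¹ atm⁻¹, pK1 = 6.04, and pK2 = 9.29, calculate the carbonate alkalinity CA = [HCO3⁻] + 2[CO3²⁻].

CA = 19.4 mmol/kg

[CO2*] = KH · pCO2 = 10^(−1.39) × 4970×10^-6 = 2.025×10^-4 mol/kg
α₀ = 1/(1 + K1/[H⁺] + K1K2/[H⁺]²) = 1/(1 + 10^+1.94 + 10^+0.63) = 0.01083
DIC = [CO2*]/α₀ = 2.025×10^-4 / 0.01083 = 18.70 mmol/kg
CA = (α₁ + 2α₂)·DIC = (0.9430 + 2×0.04619) × 18.70 = 19.4 mmol/kg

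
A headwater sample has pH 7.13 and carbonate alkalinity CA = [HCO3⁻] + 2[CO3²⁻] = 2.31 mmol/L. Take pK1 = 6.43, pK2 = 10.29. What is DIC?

CA = [HCO3⁻] + 2[CO3²⁻] = (α₁ + 2α₂)·DIC
At pH 7.13: [H⁺]/K1 = 10^-0.70 = 0.19953, K2/[H⁺] = 10^-3.16 = 0.00069183
α₁ = 1/(1 + 0.19953 + 0.00069183) = 1/1.2002 = 0.8332; α₂ = α₁·K2/[H⁺] = 0.0005764
α₁ + 2α₂ = 0.8343
DIC = CA / (α₁ + 2α₂) = 2.31 / 0.8343 = 2.77 mmol/L

DIC = 2.77 mmol/L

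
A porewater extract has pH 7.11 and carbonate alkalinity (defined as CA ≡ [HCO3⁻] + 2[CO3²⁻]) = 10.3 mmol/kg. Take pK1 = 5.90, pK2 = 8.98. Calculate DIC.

DIC = 10.8 mmol/kg

CA = [HCO3⁻] + 2[CO3²⁻] = (α₁ + 2α₂)·DIC
At pH 7.11: [H⁺]/K1 = 10^-1.21 = 0.061660, K2/[H⁺] = 10^-1.87 = 0.013490
α₁ = 1/(1 + 0.061660 + 0.013490) = 1/1.0751 = 0.9301; α₂ = α₁·K2/[H⁺] = 0.01255
α₁ + 2α₂ = 0.9552
DIC = CA / (α₁ + 2α₂) = 10.3 / 0.9552 = 10.8 mmol/kg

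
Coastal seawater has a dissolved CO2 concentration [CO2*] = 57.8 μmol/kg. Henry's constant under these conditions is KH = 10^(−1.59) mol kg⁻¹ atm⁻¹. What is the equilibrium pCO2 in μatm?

KH = 10^(−1.59) = 2.570×10^-2 mol kg⁻¹ atm⁻¹
pCO2 = [CO2*]/KH = 57.8×10^-6 / 2.570×10^-2 = 2.25×10^-3 atm = 2250 μatm

pCO2 = 2250 μatm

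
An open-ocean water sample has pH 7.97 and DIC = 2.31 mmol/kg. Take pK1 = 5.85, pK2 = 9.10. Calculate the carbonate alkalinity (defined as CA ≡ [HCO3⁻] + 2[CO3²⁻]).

CA = [HCO3⁻] + 2[CO3²⁻] = (α₁ + 2α₂)·DIC
At pH 7.97: [H⁺]/K1 = 10^-2.12 = 0.0075858, K2/[H⁺] = 10^-1.13 = 0.074131
α₁ = 1/(1 + 0.0075858 + 0.074131) = 1/1.0817 = 0.9245; α₂ = α₁·K2/[H⁺] = 0.06853
α₁ + 2α₂ = 1.0615
CA = 1.0615 × 2.31 = 2.45 mmol/kg

CA = 2.45 mmol/kg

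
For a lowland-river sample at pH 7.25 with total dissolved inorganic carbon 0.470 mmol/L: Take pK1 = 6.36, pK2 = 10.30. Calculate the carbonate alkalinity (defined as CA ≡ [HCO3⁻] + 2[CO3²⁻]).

CA = [HCO3⁻] + 2[CO3²⁻] = (α₁ + 2α₂)·DIC
At pH 7.25: [H⁺]/K1 = 10^-0.89 = 0.12882, K2/[H⁺] = 10^-3.05 = 0.00089125
α₁ = 1/(1 + 0.12882 + 0.00089125) = 1/1.1297 = 0.8852; α₂ = α₁·K2/[H⁺] = 0.0007889
α₁ + 2α₂ = 0.8868
CA = 0.8868 × 0.470 = 0.417 mmol/L

CA = 0.417 mmol/L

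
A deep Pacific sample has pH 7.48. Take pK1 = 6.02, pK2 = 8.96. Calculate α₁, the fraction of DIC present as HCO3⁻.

α₁ = 0.937

α₁ = 1 / (1 + [H⁺]/K1 + K2/[H⁺]) = 1 / (1 + 10^-1.46 + 10^-1.48)
   = 1 / (1 + 0.034674 + 0.033113) = 1/1.0678 = 0.9365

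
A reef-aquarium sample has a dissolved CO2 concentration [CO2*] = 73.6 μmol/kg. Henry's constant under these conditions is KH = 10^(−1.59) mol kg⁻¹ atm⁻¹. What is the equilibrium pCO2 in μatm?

KH = 10^(−1.59) = 2.570×10^-2 mol kg⁻¹ atm⁻¹
pCO2 = [CO2*]/KH = 73.6×10^-6 / 2.570×10^-2 = 2.86×10^-3 atm = 2860 μatm

pCO2 = 2860 μatm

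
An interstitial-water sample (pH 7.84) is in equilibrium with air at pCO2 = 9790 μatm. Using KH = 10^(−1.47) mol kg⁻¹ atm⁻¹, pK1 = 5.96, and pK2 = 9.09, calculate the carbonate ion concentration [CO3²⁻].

[CO3²⁻] = 1.42 mmol/kg

[CO2*] = KH · pCO2 = 10^(−1.47) × 9790×10^-6 = 3.317×10^-4 mol/kg
α₀ = 1/(1 + K1/[H⁺] + K1K2/[H⁺]²) = 1/(1 + 10^+1.88 + 10^+0.63) = 0.01233
DIC = [CO2*]/α₀ = 3.317×10^-4 / 0.01233 = 26.91 mmol/kg
[CO3²⁻] = α₂·DIC; α₂ = 0.05258, so [CO3²⁻] = 0.05258 × 26.91 = 1.42 mmol/kg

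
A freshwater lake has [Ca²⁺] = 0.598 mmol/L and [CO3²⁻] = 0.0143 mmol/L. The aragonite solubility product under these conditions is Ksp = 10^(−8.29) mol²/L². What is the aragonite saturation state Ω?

Ω = 1.67

Ksp = 10^(−8.29) = 5.129×10^-9
Ω = [Ca²⁺][CO3²⁻]/Ksp = (0.598×10^-3)(0.0143×10^-3) / 5.129×10^-9 = 1.67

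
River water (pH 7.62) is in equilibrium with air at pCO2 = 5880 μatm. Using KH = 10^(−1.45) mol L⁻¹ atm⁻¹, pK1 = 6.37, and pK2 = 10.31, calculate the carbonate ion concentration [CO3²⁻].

[CO3²⁻] = 7.57 μmol/L

[CO2*] = KH · pCO2 = 10^(−1.45) × 5880×10^-6 = 2.086×10^-4 mol/L
α₀ = 1/(1 + K1/[H⁺] + K1K2/[H⁺]²) = 1/(1 + 10^+1.25 + 10^-1.44) = 0.05314
DIC = [CO2*]/α₀ = 2.086×10^-4 / 0.05314 = 3.926 mmol/L
[CO3²⁻] = α₂·DIC; α₂ = 0.001929, so [CO3²⁻] = 0.001929 × 3.926 = 0.00757 mmol/L = 7.57 μmol/L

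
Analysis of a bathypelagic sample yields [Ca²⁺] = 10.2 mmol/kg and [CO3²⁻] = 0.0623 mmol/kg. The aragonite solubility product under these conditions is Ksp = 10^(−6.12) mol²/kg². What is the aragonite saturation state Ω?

Ω = 0.838

Ksp = 10^(−6.12) = 7.586×10^-7
Ω = [Ca²⁺][CO3²⁻]/Ksp = (10.2×10^-3)(0.0623×10^-3) / 7.586×10^-7 = 0.838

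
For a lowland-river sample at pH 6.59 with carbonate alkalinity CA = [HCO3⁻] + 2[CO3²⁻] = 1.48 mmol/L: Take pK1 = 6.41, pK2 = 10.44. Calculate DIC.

DIC = 2.46 mmol/L

CA = [HCO3⁻] + 2[CO3²⁻] = (α₁ + 2α₂)·DIC
At pH 6.59: [H⁺]/K1 = 10^-0.18 = 0.66069, K2/[H⁺] = 10^-3.85 = 0.00014125
α₁ = 1/(1 + 0.66069 + 0.00014125) = 1/1.6608 = 0.6021; α₂ = α₁·K2/[H⁺] = 8.505×10^-5
α₁ + 2α₂ = 0.6023
DIC = CA / (α₁ + 2α₂) = 1.48 / 0.6023 = 2.46 mmol/L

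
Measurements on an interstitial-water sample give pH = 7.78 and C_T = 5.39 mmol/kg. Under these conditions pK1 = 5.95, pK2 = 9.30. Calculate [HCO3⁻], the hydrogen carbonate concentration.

[HCO3⁻] = 5.16 mmol/kg

α₁ = 1 / (1 + [H⁺]/K1 + K2/[H⁺]) = 1 / (1 + 10^-1.83 + 10^-1.52)
   = 1 / (1 + 0.014791 + 0.030200) = 1/1.0450 = 0.9569
[HCO3⁻] = α₁ × DIC = 0.9569 × 5.39 = 5.16 mmol/kg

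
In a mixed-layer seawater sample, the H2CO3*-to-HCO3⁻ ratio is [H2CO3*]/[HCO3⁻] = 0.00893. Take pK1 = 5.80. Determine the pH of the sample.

pH = 7.85

From K1 = [H⁺][HCO3⁻]/[H2CO3*]:  pH = pK1 − log₁₀([H2CO3*]/[HCO3⁻])
log₁₀(0.00893) = -2.049
pH = 5.80 − (-2.049) = 7.85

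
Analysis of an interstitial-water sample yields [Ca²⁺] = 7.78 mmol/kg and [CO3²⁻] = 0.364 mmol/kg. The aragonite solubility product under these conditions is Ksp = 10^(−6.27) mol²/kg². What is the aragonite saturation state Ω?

Ksp = 10^(−6.27) = 5.370×10^-7
Ω = [Ca²⁺][CO3²⁻]/Ksp = (7.78×10^-3)(0.364×10^-3) / 5.370×10^-7 = 5.27

Ω = 5.27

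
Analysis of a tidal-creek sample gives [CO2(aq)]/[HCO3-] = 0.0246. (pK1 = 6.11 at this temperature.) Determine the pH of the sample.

pH = 7.72

From K1 = [H⁺][HCO3-]/[CO2(aq)]:  pH = pK1 − log₁₀([CO2(aq)]/[HCO3-])
log₁₀(0.0246) = -1.609
pH = 6.11 − (-1.609) = 7.72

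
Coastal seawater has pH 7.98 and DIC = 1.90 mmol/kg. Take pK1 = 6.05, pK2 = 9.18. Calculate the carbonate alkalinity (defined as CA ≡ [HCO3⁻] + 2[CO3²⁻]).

CA = 1.99 mmol/kg

CA = [HCO3⁻] + 2[CO3²⁻] = (α₁ + 2α₂)·DIC
At pH 7.98: [H⁺]/K1 = 10^-1.93 = 0.011749, K2/[H⁺] = 10^-1.20 = 0.063096
α₁ = 1/(1 + 0.011749 + 0.063096) = 1/1.0748 = 0.9304; α₂ = α₁·K2/[H⁺] = 0.05870
α₁ + 2α₂ = 1.0478
CA = 1.0478 × 1.90 = 1.99 mmol/kg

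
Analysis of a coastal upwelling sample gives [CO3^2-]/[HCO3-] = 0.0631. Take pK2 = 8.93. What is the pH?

pH = 7.73

From K2 = [H⁺][CO3^2-]/[HCO3-]:  pH = pK2 + log₁₀([CO3^2-]/[HCO3-])
log₁₀(0.0631) = -1.200
pH = 8.93 + (-1.200) = 7.73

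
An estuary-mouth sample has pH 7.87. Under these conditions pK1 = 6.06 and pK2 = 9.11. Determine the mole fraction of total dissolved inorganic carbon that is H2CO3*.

α₀ = 0.0144

α₀ = 1 / (1 + K1/[H⁺] + K1K2/[H⁺]²) = 1 / (1 + 10^+1.81 + 10^+0.57)
   = 1 / (1 + 64.565 + 3.7154) = 1/69.281 = 0.01443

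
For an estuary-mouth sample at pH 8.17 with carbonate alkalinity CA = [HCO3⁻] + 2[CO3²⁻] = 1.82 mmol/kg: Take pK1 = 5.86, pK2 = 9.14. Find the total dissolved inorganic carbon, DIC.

DIC = 1.67 mmol/kg

CA = [HCO3⁻] + 2[CO3²⁻] = (α₁ + 2α₂)·DIC
At pH 8.17: [H⁺]/K1 = 10^-2.31 = 0.0048978, K2/[H⁺] = 10^-0.97 = 0.10715
α₁ = 1/(1 + 0.0048978 + 0.10715) = 1/1.1120 = 0.8992; α₂ = α₁·K2/[H⁺] = 0.09636
α₁ + 2α₂ = 1.0920
DIC = CA / (α₁ + 2α₂) = 1.82 / 1.0920 = 1.67 mmol/kg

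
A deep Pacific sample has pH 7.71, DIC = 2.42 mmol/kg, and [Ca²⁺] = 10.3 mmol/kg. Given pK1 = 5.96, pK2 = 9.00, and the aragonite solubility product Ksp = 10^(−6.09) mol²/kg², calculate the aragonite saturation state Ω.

α₂ = 1 / (1 + [H⁺]/K2 + [H⁺]²/(K1K2)) = 1 / (1 + 10^+1.29 + 10^-0.46)
   = 1 / (1 + 19.498 + 0.34674) = 1/20.845 = 0.04797
[CO3²⁻] = α₂ × DIC = 0.04797 × 2.42 = 0.1161 mmol/kg
Ksp = 10^(−6.09) = 8.128×10^-7
Ω = [Ca²⁺][CO3²⁻]/Ksp = (10.3×10^-3)(1.161×10^-4) / 8.128×10^-7 = 1.47

Ω = 1.47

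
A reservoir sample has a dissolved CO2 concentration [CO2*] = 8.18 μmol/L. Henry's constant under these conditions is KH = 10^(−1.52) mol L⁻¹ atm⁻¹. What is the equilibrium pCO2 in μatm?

KH = 10^(−1.52) = 3.020×10^-2 mol L⁻¹ atm⁻¹
pCO2 = [CO2*]/KH = 8.18×10^-6 / 3.020×10^-2 = 2.71×10^-4 atm = 271 μatm

pCO2 = 271 μatm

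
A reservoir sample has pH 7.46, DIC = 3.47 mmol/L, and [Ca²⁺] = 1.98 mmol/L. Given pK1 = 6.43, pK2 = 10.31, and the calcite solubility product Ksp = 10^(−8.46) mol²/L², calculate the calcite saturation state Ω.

Ω = 2.56

α₂ = 1 / (1 + [H⁺]/K2 + [H⁺]²/(K1K2)) = 1 / (1 + 10^+2.85 + 10^+1.82)
   = 1 / (1 + 707.95 + 66.069) = 1/775.02 = 0.001290
[CO3²⁻] = α₂ × DIC = 0.001290 × 3.47 = 0.004477 mmol/L = 4.477 μmol/L
Ksp = 10^(−8.46) = 3.467×10^-9
Ω = [Ca²⁺][CO3²⁻]/Ksp = (1.98×10^-3)(4.477×10^-6) / 3.467×10^-9 = 2.56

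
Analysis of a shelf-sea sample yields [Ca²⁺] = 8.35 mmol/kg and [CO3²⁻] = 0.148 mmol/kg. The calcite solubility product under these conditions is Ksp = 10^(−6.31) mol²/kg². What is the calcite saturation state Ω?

Ksp = 10^(−6.31) = 4.898×10^-7
Ω = [Ca²⁺][CO3²⁻]/Ksp = (8.35×10^-3)(0.148×10^-3) / 4.898×10^-7 = 2.52

Ω = 2.52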